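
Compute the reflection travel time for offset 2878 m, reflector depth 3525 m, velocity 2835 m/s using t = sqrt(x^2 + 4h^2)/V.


x^2 + 4h^2 = 2878^2 + 4*3525^2 = 8282884 + 49702500 = 57985384
sqrt(57985384) = 7614.8135
t = 7614.8135 / 2835 = 2.686 s

2.686


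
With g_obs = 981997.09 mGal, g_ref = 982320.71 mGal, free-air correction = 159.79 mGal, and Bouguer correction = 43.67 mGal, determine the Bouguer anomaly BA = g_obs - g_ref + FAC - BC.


BA = g_obs - g_ref + FAC - BC
= 981997.09 - 982320.71 + 159.79 - 43.67
= -207.5 mGal

-207.5


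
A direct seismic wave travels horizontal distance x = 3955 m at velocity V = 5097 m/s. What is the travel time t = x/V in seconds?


t = x / V
= 3955 / 5097
= 0.7759 s

0.7759


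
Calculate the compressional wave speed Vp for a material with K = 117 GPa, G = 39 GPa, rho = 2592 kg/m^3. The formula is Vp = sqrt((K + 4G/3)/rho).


First compute the effective modulus:
K + 4G/3 = 117e9 + 4*39e9/3 = 169000000000.0 Pa
Then divide by density:
169000000000.0 / 2592 = 65200617.284 Pa/(kg/m^3)
Take the square root:
Vp = sqrt(65200617.284) = 8074.69 m/s

8074.69


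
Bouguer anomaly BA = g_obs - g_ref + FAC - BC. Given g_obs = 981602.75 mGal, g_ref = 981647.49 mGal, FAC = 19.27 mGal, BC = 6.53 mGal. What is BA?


BA = g_obs - g_ref + FAC - BC
= 981602.75 - 981647.49 + 19.27 - 6.53
= -32.0 mGal

-32.0


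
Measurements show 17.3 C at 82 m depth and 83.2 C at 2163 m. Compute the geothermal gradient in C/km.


dT = 83.2 - 17.3 = 65.9 C
dz = 2163 - 82 = 2081 m
gradient = dT/dz * 1000 = 65.9/2081 * 1000 = 31.6675 C/km

31.6675


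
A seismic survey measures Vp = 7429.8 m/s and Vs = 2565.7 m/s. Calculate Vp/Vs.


Vp/Vs = 7429.8 / 2565.7
= 2.8958

2.8958


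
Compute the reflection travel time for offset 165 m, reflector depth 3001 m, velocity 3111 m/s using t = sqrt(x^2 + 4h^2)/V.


x^2 + 4h^2 = 165^2 + 4*3001^2 = 27225 + 36024004 = 36051229
sqrt(36051229) = 6004.2676
t = 6004.2676 / 3111 = 1.93 s

1.93


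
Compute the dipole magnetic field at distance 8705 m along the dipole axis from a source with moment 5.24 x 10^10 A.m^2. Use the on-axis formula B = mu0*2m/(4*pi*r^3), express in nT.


m = 5.24 x 10^10 = 52400000000 A.m^2
2m = 104800000000 A.m^2
r^3 = 8705^3 = 659639002625
B = (4pi*10^-7) * 104800000000 / (4*pi * 659639002625) * 1e9
= 131695.564038 / 8289268178671.99 * 1e9
= 15.8875 nT

15.8875


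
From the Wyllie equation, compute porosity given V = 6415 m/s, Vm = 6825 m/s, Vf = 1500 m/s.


1/V - 1/Vm = 1/6415 - 1/6825 = 9.36e-06
1/Vf - 1/Vm = 1/1500 - 1/6825 = 0.00052015
phi = 9.36e-06 / 0.00052015 = 0.018

0.018


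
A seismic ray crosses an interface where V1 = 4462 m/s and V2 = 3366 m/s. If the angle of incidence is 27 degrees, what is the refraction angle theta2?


sin(theta1) = sin(27 deg) = 0.45399
sin(theta2) = V2/V1 * sin(theta1) = 3366/4462 * 0.45399 = 0.342477
theta2 = arcsin(0.342477) = 20.0279 degrees

20.0279


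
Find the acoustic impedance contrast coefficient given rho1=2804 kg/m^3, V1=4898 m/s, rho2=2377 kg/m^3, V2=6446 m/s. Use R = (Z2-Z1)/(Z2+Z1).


Z1 = 2804 * 4898 = 13733992
Z2 = 2377 * 6446 = 15322142
R = (15322142 - 13733992) / (15322142 + 13733992) = 1588150 / 29056134 = 0.0547

0.0547


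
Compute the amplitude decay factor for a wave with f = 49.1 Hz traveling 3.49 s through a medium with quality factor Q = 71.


pi*f*t/Q = pi*49.1*3.49/71 = 7.582256
A/A0 = exp(-7.582256) = 0.000509

5.090000e-04


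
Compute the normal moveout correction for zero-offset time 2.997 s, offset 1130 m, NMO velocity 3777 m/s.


x/Vnmo = 1130/3777 = 0.299179
(x/Vnmo)^2 = 0.089508
t0^2 = 8.982009
sqrt(8.982009 + 0.089508) = 3.011896
dt = 3.011896 - 2.997 = 0.014896

0.014896


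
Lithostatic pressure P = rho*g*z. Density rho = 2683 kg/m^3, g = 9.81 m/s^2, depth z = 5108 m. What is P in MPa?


P = rho * g * z / 1e6
= 2683 * 9.81 * 5108 / 1e6
= 134443734.84 / 1e6
= 134.4437 MPa

134.4437


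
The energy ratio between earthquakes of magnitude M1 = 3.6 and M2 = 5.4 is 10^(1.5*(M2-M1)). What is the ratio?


M2 - M1 = 5.4 - 3.6 = 1.8
1.5 * 1.8 = 2.7
ratio = 10^2.7 = 501.19

501.19


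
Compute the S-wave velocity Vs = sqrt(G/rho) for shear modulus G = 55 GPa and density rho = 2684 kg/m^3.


Convert G to Pa: G = 55e9 Pa
Compute G/rho = 55e9 / 2684 = 20491803.2787
Vs = sqrt(20491803.2787) = 4526.79 m/s

4526.79


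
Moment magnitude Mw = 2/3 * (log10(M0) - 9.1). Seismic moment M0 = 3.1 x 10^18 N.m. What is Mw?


log10(M0) = log10(3.1 x 10^18) = 18.4914
Mw = 2/3 * (18.4914 - 9.1)
= 2/3 * 9.3914
= 6.26

6.26


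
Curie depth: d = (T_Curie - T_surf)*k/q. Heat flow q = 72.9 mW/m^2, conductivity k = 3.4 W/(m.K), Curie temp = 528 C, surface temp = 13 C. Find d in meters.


T_Curie - T_surf = 528 - 13 = 515 C
Convert q to W/m^2: 72.9 mW/m^2 = 0.0729 W/m^2
d = 515 * 3.4 / 0.0729 = 24019.2 m

24019.2


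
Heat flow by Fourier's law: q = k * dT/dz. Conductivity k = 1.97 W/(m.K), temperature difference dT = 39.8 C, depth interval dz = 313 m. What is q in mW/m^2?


q = k * dT / dz * 1000
= 1.97 * 39.8 / 313 * 1000
= 0.250498 * 1000
= 250.4984 mW/m^2

250.4984


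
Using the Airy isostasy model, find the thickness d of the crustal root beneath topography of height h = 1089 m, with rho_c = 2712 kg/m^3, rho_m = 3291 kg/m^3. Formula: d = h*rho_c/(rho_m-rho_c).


rho_m - rho_c = 3291 - 2712 = 579
d = 1089 * 2712 / 579
= 2953368 / 579
= 5100.81 m

5100.81


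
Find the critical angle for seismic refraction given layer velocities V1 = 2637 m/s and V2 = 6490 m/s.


V1/V2 = 2637/6490 = 0.406317
theta_c = arcsin(0.406317) = 23.9737 degrees

23.9737


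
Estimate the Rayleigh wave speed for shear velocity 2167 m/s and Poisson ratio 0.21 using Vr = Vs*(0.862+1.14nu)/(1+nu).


Numerator factor = 0.862 + 1.14*0.21 = 1.1014
Denominator = 1 + 0.21 = 1.21
Vr = 2167 * 1.1014 / 1.21 = 1972.51 m/s

1972.51


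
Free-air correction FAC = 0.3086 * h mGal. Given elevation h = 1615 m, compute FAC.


FAC = 0.3086 * h
= 0.3086 * 1615
= 498.389 mGal

498.389


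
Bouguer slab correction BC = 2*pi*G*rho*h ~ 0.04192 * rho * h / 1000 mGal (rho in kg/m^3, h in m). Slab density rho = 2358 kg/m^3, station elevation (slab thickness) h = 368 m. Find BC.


BC = 0.04192 * rho * h / 1000
= 0.04192 * 2358 * 368 / 1000
= 36.3758 mGal

36.3758


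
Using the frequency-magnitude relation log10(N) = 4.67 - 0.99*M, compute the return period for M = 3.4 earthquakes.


log10(N) = 4.67 - 0.99*3.4 = 1.304
N = 10^1.304 = 20.137242
T = 1/N = 1/20.137242 = 0.0497 years

0.0497


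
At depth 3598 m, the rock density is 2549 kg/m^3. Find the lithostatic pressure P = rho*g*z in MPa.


P = rho * g * z / 1e6
= 2549 * 9.81 * 3598 / 1e6
= 89970472.62 / 1e6
= 89.9705 MPa

89.9705


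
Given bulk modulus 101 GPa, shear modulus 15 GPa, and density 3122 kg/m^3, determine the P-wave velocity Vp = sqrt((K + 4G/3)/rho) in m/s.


First compute the effective modulus:
K + 4G/3 = 101e9 + 4*15e9/3 = 121000000000.0 Pa
Then divide by density:
121000000000.0 / 3122 = 38757206.9186 Pa/(kg/m^3)
Take the square root:
Vp = sqrt(38757206.9186) = 6225.53 m/s

6225.53


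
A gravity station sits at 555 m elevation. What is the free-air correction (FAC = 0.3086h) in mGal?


FAC = 0.3086 * h
= 0.3086 * 555
= 171.273 mGal

171.273


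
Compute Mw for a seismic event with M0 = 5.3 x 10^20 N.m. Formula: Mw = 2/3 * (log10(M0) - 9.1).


log10(M0) = log10(5.3 x 10^20) = 20.7243
Mw = 2/3 * (20.7243 - 9.1)
= 2/3 * 11.6243
= 7.75

7.75


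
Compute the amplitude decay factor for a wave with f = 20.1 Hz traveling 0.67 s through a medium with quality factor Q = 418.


pi*f*t/Q = pi*20.1*0.67/418 = 0.101215
A/A0 = exp(-0.101215) = 0.903739

0.903739


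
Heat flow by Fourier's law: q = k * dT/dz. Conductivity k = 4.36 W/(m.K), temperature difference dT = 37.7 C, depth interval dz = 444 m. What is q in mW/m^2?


q = k * dT / dz * 1000
= 4.36 * 37.7 / 444 * 1000
= 0.370207 * 1000
= 370.2072 mW/m^2

370.2072


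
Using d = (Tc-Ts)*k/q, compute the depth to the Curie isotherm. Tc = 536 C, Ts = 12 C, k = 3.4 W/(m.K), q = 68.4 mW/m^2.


T_Curie - T_surf = 536 - 12 = 524 C
Convert q to W/m^2: 68.4 mW/m^2 = 0.0684 W/m^2
d = 524 * 3.4 / 0.0684 = 26046.78 m

26046.78


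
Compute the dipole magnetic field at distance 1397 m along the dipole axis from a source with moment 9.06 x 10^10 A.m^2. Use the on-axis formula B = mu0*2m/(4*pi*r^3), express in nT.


m = 9.06 x 10^10 = 90600000000 A.m^2
2m = 181200000000 A.m^2
r^3 = 1397^3 = 2726397773
B = (4pi*10^-7) * 181200000000 / (4*pi * 2726397773) * 1e9
= 227702.635532 / 34260924857.68 * 1e9
= 6646.1322 nT

6646.1322


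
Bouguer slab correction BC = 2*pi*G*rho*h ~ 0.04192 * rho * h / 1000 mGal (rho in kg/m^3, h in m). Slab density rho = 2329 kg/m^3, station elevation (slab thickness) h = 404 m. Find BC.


BC = 0.04192 * rho * h / 1000
= 0.04192 * 2329 * 404 / 1000
= 39.4432 mGal

39.4432


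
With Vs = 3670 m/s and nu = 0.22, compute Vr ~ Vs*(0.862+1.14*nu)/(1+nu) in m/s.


Numerator factor = 0.862 + 1.14*0.22 = 1.1128
Denominator = 1 + 0.22 = 1.22
Vr = 3670 * 1.1128 / 1.22 = 3347.52 m/s

3347.52


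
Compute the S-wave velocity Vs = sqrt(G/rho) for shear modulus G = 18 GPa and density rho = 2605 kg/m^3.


Convert G to Pa: G = 18e9 Pa
Compute G/rho = 18e9 / 2605 = 6909788.8676
Vs = sqrt(6909788.8676) = 2628.65 m/s

2628.65


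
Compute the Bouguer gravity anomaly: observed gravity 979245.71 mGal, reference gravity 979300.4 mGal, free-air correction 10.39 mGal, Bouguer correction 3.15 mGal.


BA = g_obs - g_ref + FAC - BC
= 979245.71 - 979300.4 + 10.39 - 3.15
= -47.45 mGal

-47.45


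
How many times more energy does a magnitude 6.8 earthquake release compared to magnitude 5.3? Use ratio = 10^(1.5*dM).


M2 - M1 = 6.8 - 5.3 = 1.5
1.5 * 1.5 = 2.25
ratio = 10^2.25 = 177.83

177.83


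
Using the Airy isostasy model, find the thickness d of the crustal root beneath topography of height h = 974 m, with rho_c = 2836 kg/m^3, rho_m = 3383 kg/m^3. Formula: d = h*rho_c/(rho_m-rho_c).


rho_m - rho_c = 3383 - 2836 = 547
d = 974 * 2836 / 547
= 2762264 / 547
= 5049.84 m

5049.84


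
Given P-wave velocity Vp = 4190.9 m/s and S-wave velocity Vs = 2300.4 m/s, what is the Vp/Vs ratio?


Vp/Vs = 4190.9 / 2300.4
= 1.8218

1.8218


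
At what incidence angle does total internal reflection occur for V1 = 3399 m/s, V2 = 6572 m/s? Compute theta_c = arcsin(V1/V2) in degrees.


V1/V2 = 3399/6572 = 0.517194
theta_c = arcsin(0.517194) = 31.1442 degrees

31.1442


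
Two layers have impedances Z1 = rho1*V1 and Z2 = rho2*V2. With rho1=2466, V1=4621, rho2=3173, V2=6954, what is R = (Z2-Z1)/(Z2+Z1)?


Z1 = 2466 * 4621 = 11395386
Z2 = 3173 * 6954 = 22065042
R = (22065042 - 11395386) / (22065042 + 11395386) = 10669656 / 33460428 = 0.3189

0.3189


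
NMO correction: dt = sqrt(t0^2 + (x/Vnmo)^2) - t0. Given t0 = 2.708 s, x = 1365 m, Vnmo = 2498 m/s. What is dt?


x/Vnmo = 1365/2498 = 0.546437
(x/Vnmo)^2 = 0.298594
t0^2 = 7.333264
sqrt(7.333264 + 0.298594) = 2.762582
dt = 2.762582 - 2.708 = 0.054582

0.054582


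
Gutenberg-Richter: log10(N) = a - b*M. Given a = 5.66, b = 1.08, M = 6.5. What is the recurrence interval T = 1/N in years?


log10(N) = 5.66 - 1.08*6.5 = -1.36
N = 10^-1.36 = 0.043652
T = 1/N = 1/0.043652 = 22.9087 years

22.9087


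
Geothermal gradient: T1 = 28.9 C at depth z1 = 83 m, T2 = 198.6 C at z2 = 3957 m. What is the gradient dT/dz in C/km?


dT = 198.6 - 28.9 = 169.7 C
dz = 3957 - 83 = 3874 m
gradient = dT/dz * 1000 = 169.7/3874 * 1000 = 43.8049 C/km

43.8049


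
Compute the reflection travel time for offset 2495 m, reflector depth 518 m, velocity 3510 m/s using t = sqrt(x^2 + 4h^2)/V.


x^2 + 4h^2 = 2495^2 + 4*518^2 = 6225025 + 1073296 = 7298321
sqrt(7298321) = 2701.5405
t = 2701.5405 / 3510 = 0.7697 s

0.7697


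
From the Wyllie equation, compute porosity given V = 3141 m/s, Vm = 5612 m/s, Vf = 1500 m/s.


1/V - 1/Vm = 1/3141 - 1/5612 = 0.00014018
1/Vf - 1/Vm = 1/1500 - 1/5612 = 0.00048848
phi = 0.00014018 / 0.00048848 = 0.287

0.287


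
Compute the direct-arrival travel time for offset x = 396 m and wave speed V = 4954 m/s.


t = x / V
= 396 / 4954
= 0.0799 s

0.0799


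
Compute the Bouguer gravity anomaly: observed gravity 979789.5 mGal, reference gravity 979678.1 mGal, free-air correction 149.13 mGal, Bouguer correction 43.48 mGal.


BA = g_obs - g_ref + FAC - BC
= 979789.5 - 979678.1 + 149.13 - 43.48
= 217.05 mGal

217.05


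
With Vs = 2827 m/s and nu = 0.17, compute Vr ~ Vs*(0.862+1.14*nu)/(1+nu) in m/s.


Numerator factor = 0.862 + 1.14*0.17 = 1.0558
Denominator = 1 + 0.17 = 1.17
Vr = 2827 * 1.0558 / 1.17 = 2551.07 m/s

2551.07


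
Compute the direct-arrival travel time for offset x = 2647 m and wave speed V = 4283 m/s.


t = x / V
= 2647 / 4283
= 0.618 s

0.618


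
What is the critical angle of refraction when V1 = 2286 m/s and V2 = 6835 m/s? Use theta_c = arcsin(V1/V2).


V1/V2 = 2286/6835 = 0.334455
theta_c = arcsin(0.334455) = 19.5394 degrees

19.5394


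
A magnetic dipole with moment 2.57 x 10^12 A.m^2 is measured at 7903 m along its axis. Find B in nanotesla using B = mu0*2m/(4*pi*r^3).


m = 2.57 x 10^12 = 2570000000000 A.m^2
2m = 5140000000000 A.m^2
r^3 = 7903^3 = 493600903327
B = (4pi*10^-7) * 5140000000000 / (4*pi * 493600903327) * 1e9
= 6459114.495781 / 6202771886789.56 * 1e9
= 1041.3271 nT

1041.3271


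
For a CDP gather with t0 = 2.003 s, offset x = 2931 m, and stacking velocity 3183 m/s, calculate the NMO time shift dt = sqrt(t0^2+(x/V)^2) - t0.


x/Vnmo = 2931/3183 = 0.920829
(x/Vnmo)^2 = 0.847927
t0^2 = 4.012009
sqrt(4.012009 + 0.847927) = 2.204526
dt = 2.204526 - 2.003 = 0.201526

0.201526


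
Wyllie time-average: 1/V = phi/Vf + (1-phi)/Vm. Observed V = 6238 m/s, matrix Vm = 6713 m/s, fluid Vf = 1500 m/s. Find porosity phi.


1/V - 1/Vm = 1/6238 - 1/6713 = 1.134e-05
1/Vf - 1/Vm = 1/1500 - 1/6713 = 0.0005177
phi = 1.134e-05 / 0.0005177 = 0.0219

0.0219


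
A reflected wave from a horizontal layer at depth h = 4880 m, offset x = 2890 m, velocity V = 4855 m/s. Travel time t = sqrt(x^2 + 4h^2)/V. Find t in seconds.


x^2 + 4h^2 = 2890^2 + 4*4880^2 = 8352100 + 95257600 = 103609700
sqrt(103609700) = 10178.885
t = 10178.885 / 4855 = 2.0966 s

2.0966


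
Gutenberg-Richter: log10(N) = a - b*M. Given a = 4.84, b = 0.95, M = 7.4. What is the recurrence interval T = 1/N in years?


log10(N) = 4.84 - 0.95*7.4 = -2.19
N = 10^-2.19 = 0.006457
T = 1/N = 1/0.006457 = 154.8817 years

154.8817


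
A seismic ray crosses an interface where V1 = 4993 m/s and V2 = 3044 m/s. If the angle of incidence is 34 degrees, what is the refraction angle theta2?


sin(theta1) = sin(34 deg) = 0.559193
sin(theta2) = V2/V1 * sin(theta1) = 3044/4993 * 0.559193 = 0.340914
theta2 = arcsin(0.340914) = 19.9326 degrees

19.9326


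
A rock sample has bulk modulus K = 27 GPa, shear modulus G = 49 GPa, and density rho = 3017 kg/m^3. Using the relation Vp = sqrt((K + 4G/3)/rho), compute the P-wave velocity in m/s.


First compute the effective modulus:
K + 4G/3 = 27e9 + 4*49e9/3 = 92333333333.33 Pa
Then divide by density:
92333333333.33 / 3017 = 30604353.1102 Pa/(kg/m^3)
Take the square root:
Vp = sqrt(30604353.1102) = 5532.12 m/s

5532.12


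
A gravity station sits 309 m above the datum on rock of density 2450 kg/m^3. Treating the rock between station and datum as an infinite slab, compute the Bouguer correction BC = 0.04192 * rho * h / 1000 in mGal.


BC = 0.04192 * rho * h / 1000
= 0.04192 * 2450 * 309 / 1000
= 31.7355 mGal

31.7355


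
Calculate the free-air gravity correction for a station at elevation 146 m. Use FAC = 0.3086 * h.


FAC = 0.3086 * h
= 0.3086 * 146
= 45.0556 mGal

45.0556


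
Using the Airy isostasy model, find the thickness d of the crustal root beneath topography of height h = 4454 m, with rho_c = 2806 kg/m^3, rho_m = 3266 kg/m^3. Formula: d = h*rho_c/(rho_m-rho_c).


rho_m - rho_c = 3266 - 2806 = 460
d = 4454 * 2806 / 460
= 12497924 / 460
= 27169.4 m

27169.4


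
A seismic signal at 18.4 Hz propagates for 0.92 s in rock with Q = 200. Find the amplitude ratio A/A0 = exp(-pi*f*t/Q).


pi*f*t/Q = pi*18.4*0.92/200 = 0.265904
A/A0 = exp(-0.265904) = 0.766512

0.766512


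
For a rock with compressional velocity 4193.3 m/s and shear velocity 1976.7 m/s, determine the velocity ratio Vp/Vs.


Vp/Vs = 4193.3 / 1976.7
= 2.1214

2.1214


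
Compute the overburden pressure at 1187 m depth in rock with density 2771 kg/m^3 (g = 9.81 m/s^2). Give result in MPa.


P = rho * g * z / 1e6
= 2771 * 9.81 * 1187 / 1e6
= 32266826.37 / 1e6
= 32.2668 MPa

32.2668


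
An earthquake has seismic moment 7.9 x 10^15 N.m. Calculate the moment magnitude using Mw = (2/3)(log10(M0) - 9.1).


log10(M0) = log10(7.9 x 10^15) = 15.8976
Mw = 2/3 * (15.8976 - 9.1)
= 2/3 * 6.7976
= 4.53

4.53


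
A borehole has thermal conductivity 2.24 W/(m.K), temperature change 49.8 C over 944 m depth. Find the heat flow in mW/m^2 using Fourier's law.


q = k * dT / dz * 1000
= 2.24 * 49.8 / 944 * 1000
= 0.118169 * 1000
= 118.1695 mW/m^2

118.1695


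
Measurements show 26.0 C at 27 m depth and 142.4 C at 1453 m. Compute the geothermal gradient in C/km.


dT = 142.4 - 26.0 = 116.4 C
dz = 1453 - 27 = 1426 m
gradient = dT/dz * 1000 = 116.4/1426 * 1000 = 81.6269 C/km

81.6269


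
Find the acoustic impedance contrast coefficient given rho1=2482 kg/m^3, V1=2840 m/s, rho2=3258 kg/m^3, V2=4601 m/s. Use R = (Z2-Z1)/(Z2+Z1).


Z1 = 2482 * 2840 = 7048880
Z2 = 3258 * 4601 = 14990058
R = (14990058 - 7048880) / (14990058 + 7048880) = 7941178 / 22038938 = 0.3603

0.3603


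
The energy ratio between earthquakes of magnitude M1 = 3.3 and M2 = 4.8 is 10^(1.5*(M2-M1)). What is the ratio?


M2 - M1 = 4.8 - 3.3 = 1.5
1.5 * 1.5 = 2.25
ratio = 10^2.25 = 177.83

177.83


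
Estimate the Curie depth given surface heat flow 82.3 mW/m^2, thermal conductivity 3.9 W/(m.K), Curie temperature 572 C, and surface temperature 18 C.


T_Curie - T_surf = 572 - 18 = 554 C
Convert q to W/m^2: 82.3 mW/m^2 = 0.0823 W/m^2
d = 554 * 3.9 / 0.0823 = 26252.73 m

26252.73


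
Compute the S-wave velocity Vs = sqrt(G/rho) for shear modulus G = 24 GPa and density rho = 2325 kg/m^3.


Convert G to Pa: G = 24e9 Pa
Compute G/rho = 24e9 / 2325 = 10322580.6452
Vs = sqrt(10322580.6452) = 3212.88 m/s

3212.88


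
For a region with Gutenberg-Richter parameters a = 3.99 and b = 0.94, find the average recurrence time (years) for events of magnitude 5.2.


log10(N) = 3.99 - 0.94*5.2 = -0.898
N = 10^-0.898 = 0.126474
T = 1/N = 1/0.126474 = 7.9068 years

7.9068


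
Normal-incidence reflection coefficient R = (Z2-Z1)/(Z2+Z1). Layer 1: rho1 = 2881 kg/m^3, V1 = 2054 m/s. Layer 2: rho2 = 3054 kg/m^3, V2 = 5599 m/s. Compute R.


Z1 = 2881 * 2054 = 5917574
Z2 = 3054 * 5599 = 17099346
R = (17099346 - 5917574) / (17099346 + 5917574) = 11181772 / 23016920 = 0.4858

0.4858


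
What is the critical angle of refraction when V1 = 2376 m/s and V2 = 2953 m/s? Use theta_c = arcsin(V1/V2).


V1/V2 = 2376/2953 = 0.804605
theta_c = arcsin(0.804605) = 53.5722 degrees

53.5722


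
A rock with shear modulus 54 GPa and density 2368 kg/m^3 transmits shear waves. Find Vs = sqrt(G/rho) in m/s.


Convert G to Pa: G = 54e9 Pa
Compute G/rho = 54e9 / 2368 = 22804054.0541
Vs = sqrt(22804054.0541) = 4775.36 m/s

4775.36


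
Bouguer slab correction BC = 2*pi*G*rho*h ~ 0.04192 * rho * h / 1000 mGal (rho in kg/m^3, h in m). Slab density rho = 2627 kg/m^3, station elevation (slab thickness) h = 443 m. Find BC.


BC = 0.04192 * rho * h / 1000
= 0.04192 * 2627 * 443 / 1000
= 48.7849 mGal

48.7849


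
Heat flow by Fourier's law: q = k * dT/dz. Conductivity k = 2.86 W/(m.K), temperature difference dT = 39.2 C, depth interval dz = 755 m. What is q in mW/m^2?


q = k * dT / dz * 1000
= 2.86 * 39.2 / 755 * 1000
= 0.148493 * 1000
= 148.4927 mW/m^2

148.4927


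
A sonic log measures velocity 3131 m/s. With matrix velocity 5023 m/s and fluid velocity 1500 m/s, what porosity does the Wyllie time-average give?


1/V - 1/Vm = 1/3131 - 1/5023 = 0.0001203
1/Vf - 1/Vm = 1/1500 - 1/5023 = 0.00046758
phi = 0.0001203 / 0.00046758 = 0.2573

0.2573


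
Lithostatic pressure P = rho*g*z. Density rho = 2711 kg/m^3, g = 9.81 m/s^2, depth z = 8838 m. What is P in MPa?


P = rho * g * z / 1e6
= 2711 * 9.81 * 8838 / 1e6
= 235045814.58 / 1e6
= 235.0458 MPa

235.0458


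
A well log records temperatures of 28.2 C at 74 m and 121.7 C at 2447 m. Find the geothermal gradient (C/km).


dT = 121.7 - 28.2 = 93.5 C
dz = 2447 - 74 = 2373 m
gradient = dT/dz * 1000 = 93.5/2373 * 1000 = 39.4016 C/km

39.4016


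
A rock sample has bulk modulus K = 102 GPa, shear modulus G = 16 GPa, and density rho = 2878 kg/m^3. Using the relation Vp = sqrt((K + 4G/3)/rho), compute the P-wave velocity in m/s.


First compute the effective modulus:
K + 4G/3 = 102e9 + 4*16e9/3 = 123333333333.33 Pa
Then divide by density:
123333333333.33 / 2878 = 42853833.6808 Pa/(kg/m^3)
Take the square root:
Vp = sqrt(42853833.6808) = 6546.28 m/s

6546.28


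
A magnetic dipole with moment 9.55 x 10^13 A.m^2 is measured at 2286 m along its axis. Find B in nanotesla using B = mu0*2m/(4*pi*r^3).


m = 9.55 x 10^13 = 95500000000000 A.m^2
2m = 191000000000000 A.m^2
r^3 = 2286^3 = 11946169656
B = (4pi*10^-7) * 191000000000000 / (4*pi * 11946169656) * 1e9
= 240017678.73426 / 150119995319.31 * 1e9
= 1598838.837 nT

1598838.837


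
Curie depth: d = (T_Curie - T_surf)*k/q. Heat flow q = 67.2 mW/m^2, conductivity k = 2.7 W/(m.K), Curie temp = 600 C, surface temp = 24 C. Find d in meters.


T_Curie - T_surf = 600 - 24 = 576 C
Convert q to W/m^2: 67.2 mW/m^2 = 0.0672 W/m^2
d = 576 * 2.7 / 0.0672 = 23142.86 m

23142.86


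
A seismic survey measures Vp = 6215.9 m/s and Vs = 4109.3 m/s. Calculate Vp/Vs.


Vp/Vs = 6215.9 / 4109.3
= 1.5126

1.5126


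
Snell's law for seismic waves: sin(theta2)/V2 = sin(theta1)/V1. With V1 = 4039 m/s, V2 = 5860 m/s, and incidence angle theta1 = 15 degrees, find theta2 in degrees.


sin(theta1) = sin(15 deg) = 0.258819
sin(theta2) = V2/V1 * sin(theta1) = 5860/4039 * 0.258819 = 0.375509
theta2 = arcsin(0.375509) = 22.0558 degrees

22.0558


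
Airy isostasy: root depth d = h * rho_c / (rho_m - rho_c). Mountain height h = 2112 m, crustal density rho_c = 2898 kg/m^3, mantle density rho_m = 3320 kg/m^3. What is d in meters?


rho_m - rho_c = 3320 - 2898 = 422
d = 2112 * 2898 / 422
= 6120576 / 422
= 14503.73 m

14503.73


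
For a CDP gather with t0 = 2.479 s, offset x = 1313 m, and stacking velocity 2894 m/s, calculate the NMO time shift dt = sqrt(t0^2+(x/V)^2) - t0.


x/Vnmo = 1313/2894 = 0.453697
(x/Vnmo)^2 = 0.205841
t0^2 = 6.145441
sqrt(6.145441 + 0.205841) = 2.520175
dt = 2.520175 - 2.479 = 0.041175

0.041175


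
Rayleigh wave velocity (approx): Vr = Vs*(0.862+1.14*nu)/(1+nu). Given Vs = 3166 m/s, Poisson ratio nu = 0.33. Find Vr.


Numerator factor = 0.862 + 1.14*0.33 = 1.2382
Denominator = 1 + 0.33 = 1.33
Vr = 3166 * 1.2382 / 1.33 = 2947.47 m/s

2947.47


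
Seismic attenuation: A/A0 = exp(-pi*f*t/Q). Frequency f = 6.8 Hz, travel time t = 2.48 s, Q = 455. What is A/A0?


pi*f*t/Q = pi*6.8*2.48/455 = 0.116439
A/A0 = exp(-0.116439) = 0.890084

0.890084


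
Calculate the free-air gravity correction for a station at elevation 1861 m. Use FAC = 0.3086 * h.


FAC = 0.3086 * h
= 0.3086 * 1861
= 574.3046 mGal

574.3046


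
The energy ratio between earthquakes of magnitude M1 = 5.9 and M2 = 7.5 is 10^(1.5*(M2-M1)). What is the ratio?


M2 - M1 = 7.5 - 5.9 = 1.6
1.5 * 1.6 = 2.4
ratio = 10^2.4 = 251.19

251.19


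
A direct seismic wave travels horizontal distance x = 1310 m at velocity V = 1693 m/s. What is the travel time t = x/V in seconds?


t = x / V
= 1310 / 1693
= 0.7738 s

0.7738


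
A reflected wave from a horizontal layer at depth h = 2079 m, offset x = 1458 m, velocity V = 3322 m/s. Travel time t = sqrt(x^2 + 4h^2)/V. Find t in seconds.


x^2 + 4h^2 = 1458^2 + 4*2079^2 = 2125764 + 17288964 = 19414728
sqrt(19414728) = 4406.2147
t = 4406.2147 / 3322 = 1.3264 s

1.3264


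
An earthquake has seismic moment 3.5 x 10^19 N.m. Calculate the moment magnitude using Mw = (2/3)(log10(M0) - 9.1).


log10(M0) = log10(3.5 x 10^19) = 19.5441
Mw = 2/3 * (19.5441 - 9.1)
= 2/3 * 10.4441
= 6.96

6.96


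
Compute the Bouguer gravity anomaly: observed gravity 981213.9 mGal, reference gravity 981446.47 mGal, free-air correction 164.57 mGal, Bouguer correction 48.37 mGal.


BA = g_obs - g_ref + FAC - BC
= 981213.9 - 981446.47 + 164.57 - 48.37
= -116.37 mGal

-116.37


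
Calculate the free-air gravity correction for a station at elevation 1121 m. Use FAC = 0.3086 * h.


FAC = 0.3086 * h
= 0.3086 * 1121
= 345.9406 mGal

345.9406


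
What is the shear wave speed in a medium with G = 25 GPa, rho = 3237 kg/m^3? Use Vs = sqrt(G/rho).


Convert G to Pa: G = 25e9 Pa
Compute G/rho = 25e9 / 3237 = 7723200.4943
Vs = sqrt(7723200.4943) = 2779.06 m/s

2779.06


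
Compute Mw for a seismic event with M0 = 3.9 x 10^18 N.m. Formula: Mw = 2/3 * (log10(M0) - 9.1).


log10(M0) = log10(3.9 x 10^18) = 18.5911
Mw = 2/3 * (18.5911 - 9.1)
= 2/3 * 9.4911
= 6.33

6.33


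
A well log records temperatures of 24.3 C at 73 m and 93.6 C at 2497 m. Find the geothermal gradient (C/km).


dT = 93.6 - 24.3 = 69.3 C
dz = 2497 - 73 = 2424 m
gradient = dT/dz * 1000 = 69.3/2424 * 1000 = 28.5891 C/km

28.5891


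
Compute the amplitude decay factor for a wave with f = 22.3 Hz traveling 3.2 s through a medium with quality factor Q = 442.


pi*f*t/Q = pi*22.3*3.2/442 = 0.507204
A/A0 = exp(-0.507204) = 0.602177

0.602177


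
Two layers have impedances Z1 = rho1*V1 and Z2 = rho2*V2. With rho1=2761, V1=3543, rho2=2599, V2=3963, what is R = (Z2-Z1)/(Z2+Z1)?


Z1 = 2761 * 3543 = 9782223
Z2 = 2599 * 3963 = 10299837
R = (10299837 - 9782223) / (10299837 + 9782223) = 517614 / 20082060 = 0.0258

0.0258


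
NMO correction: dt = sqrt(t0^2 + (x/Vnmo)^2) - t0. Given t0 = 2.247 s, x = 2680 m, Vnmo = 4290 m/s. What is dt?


x/Vnmo = 2680/4290 = 0.624709
(x/Vnmo)^2 = 0.390261
t0^2 = 5.049009
sqrt(5.049009 + 0.390261) = 2.332224
dt = 2.332224 - 2.247 = 0.085224

0.085224


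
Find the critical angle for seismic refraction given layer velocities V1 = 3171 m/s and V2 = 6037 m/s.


V1/V2 = 3171/6037 = 0.525261
theta_c = arcsin(0.525261) = 31.6858 degrees

31.6858


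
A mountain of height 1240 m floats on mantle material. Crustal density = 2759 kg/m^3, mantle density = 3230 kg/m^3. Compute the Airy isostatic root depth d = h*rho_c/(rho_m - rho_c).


rho_m - rho_c = 3230 - 2759 = 471
d = 1240 * 2759 / 471
= 3421160 / 471
= 7263.61 m

7263.61


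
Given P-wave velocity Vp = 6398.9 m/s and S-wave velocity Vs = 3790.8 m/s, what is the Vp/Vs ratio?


Vp/Vs = 6398.9 / 3790.8
= 1.688

1.688


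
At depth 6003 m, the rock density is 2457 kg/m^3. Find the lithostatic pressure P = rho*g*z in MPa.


P = rho * g * z / 1e6
= 2457 * 9.81 * 6003 / 1e6
= 144691329.51 / 1e6
= 144.6913 MPa

144.6913


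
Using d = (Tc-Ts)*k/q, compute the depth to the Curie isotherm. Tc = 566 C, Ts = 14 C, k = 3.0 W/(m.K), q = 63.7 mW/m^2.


T_Curie - T_surf = 566 - 14 = 552 C
Convert q to W/m^2: 63.7 mW/m^2 = 0.0637 W/m^2
d = 552 * 3.0 / 0.0637 = 25996.86 m

25996.86


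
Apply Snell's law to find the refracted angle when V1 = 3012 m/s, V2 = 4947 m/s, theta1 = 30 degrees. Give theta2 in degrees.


sin(theta1) = sin(30 deg) = 0.5
sin(theta2) = V2/V1 * sin(theta1) = 4947/3012 * 0.5 = 0.821215
theta2 = arcsin(0.821215) = 55.2066 degrees

55.2066


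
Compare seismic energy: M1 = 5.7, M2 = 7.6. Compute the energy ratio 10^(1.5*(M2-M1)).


M2 - M1 = 7.6 - 5.7 = 1.9
1.5 * 1.9 = 2.85
ratio = 10^2.85 = 707.95

707.95


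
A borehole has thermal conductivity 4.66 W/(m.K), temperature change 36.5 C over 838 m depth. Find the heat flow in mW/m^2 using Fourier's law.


q = k * dT / dz * 1000
= 4.66 * 36.5 / 838 * 1000
= 0.202971 * 1000
= 202.9714 mW/m^2

202.9714


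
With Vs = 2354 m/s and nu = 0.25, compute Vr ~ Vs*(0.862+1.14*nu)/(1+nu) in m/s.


Numerator factor = 0.862 + 1.14*0.25 = 1.147
Denominator = 1 + 0.25 = 1.25
Vr = 2354 * 1.147 / 1.25 = 2160.03 m/s

2160.03


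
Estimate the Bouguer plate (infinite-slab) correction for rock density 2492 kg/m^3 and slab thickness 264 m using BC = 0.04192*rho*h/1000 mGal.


BC = 0.04192 * rho * h / 1000
= 0.04192 * 2492 * 264 / 1000
= 27.5787 mGal

27.5787


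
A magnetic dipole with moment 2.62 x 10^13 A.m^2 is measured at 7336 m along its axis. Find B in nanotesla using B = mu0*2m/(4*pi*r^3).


m = 2.62 x 10^13 = 26200000000000 A.m^2
2m = 52400000000000 A.m^2
r^3 = 7336^3 = 394800749056
B = (4pi*10^-7) * 52400000000000 / (4*pi * 394800749056) * 1e9
= 65847782.019242 / 4961212531464.31 * 1e9
= 13272.5179 nT

13272.5179


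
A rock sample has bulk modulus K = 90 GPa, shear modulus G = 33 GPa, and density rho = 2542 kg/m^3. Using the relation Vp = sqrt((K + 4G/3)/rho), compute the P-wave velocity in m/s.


First compute the effective modulus:
K + 4G/3 = 90e9 + 4*33e9/3 = 134000000000.0 Pa
Then divide by density:
134000000000.0 / 2542 = 52714398.1117 Pa/(kg/m^3)
Take the square root:
Vp = sqrt(52714398.1117) = 7260.47 m/s

7260.47


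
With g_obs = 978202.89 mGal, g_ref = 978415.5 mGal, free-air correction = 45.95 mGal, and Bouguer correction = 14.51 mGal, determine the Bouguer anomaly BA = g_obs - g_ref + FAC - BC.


BA = g_obs - g_ref + FAC - BC
= 978202.89 - 978415.5 + 45.95 - 14.51
= -181.17 mGal

-181.17


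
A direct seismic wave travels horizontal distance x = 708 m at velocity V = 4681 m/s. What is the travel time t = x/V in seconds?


t = x / V
= 708 / 4681
= 0.1512 s

0.1512


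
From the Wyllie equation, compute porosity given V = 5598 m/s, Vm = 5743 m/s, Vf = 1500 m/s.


1/V - 1/Vm = 1/5598 - 1/5743 = 4.51e-06
1/Vf - 1/Vm = 1/1500 - 1/5743 = 0.00049254
phi = 4.51e-06 / 0.00049254 = 0.0092

0.0092


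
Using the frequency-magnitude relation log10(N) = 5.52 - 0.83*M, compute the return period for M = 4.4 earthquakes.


log10(N) = 5.52 - 0.83*4.4 = 1.868
N = 10^1.868 = 73.790423
T = 1/N = 1/73.790423 = 0.0136 years

0.0136


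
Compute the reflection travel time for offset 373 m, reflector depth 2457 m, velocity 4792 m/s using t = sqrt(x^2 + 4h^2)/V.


x^2 + 4h^2 = 373^2 + 4*2457^2 = 139129 + 24147396 = 24286525
sqrt(24286525) = 4928.1361
t = 4928.1361 / 4792 = 1.0284 s

1.0284


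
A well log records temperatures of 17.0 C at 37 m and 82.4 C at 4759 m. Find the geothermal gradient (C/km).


dT = 82.4 - 17.0 = 65.4 C
dz = 4759 - 37 = 4722 m
gradient = dT/dz * 1000 = 65.4/4722 * 1000 = 13.8501 C/km

13.8501


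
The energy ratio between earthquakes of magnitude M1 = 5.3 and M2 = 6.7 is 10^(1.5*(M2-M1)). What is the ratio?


M2 - M1 = 6.7 - 5.3 = 1.4
1.5 * 1.4 = 2.1
ratio = 10^2.1 = 125.89

125.89


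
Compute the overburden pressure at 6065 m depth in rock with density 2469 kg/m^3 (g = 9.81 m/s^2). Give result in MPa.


P = rho * g * z / 1e6
= 2469 * 9.81 * 6065 / 1e6
= 146899697.85 / 1e6
= 146.8997 MPa

146.8997


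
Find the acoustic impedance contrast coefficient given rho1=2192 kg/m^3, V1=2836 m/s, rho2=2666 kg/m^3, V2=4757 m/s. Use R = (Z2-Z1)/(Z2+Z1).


Z1 = 2192 * 2836 = 6216512
Z2 = 2666 * 4757 = 12682162
R = (12682162 - 6216512) / (12682162 + 6216512) = 6465650 / 18898674 = 0.3421

0.3421


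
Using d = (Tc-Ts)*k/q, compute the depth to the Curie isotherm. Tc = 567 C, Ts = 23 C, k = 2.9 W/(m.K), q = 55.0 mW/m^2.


T_Curie - T_surf = 567 - 23 = 544 C
Convert q to W/m^2: 55.0 mW/m^2 = 0.055 W/m^2
d = 544 * 2.9 / 0.055 = 28683.64 m

28683.64


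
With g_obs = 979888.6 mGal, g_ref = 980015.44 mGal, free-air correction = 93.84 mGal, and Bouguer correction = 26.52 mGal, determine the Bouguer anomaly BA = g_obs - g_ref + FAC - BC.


BA = g_obs - g_ref + FAC - BC
= 979888.6 - 980015.44 + 93.84 - 26.52
= -59.52 mGal

-59.52


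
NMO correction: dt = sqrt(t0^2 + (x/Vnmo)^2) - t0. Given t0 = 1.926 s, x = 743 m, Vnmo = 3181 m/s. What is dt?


x/Vnmo = 743/3181 = 0.233574
(x/Vnmo)^2 = 0.054557
t0^2 = 3.709476
sqrt(3.709476 + 0.054557) = 1.940112
dt = 1.940112 - 1.926 = 0.014112

0.014112


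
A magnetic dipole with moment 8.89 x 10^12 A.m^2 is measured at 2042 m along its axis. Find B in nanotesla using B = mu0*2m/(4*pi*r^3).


m = 8.89 x 10^12 = 8890000000000 A.m^2
2m = 17780000000000 A.m^2
r^3 = 2042^3 = 8514658088
B = (4pi*10^-7) * 17780000000000 / (4*pi * 8514658088) * 1e9
= 22343006.952331 / 106998349188.36 * 1e9
= 208816.3707 nT

208816.3707


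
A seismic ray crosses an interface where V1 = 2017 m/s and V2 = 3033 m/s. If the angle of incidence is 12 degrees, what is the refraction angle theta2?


sin(theta1) = sin(12 deg) = 0.207912
sin(theta2) = V2/V1 * sin(theta1) = 3033/2017 * 0.207912 = 0.312641
theta2 = arcsin(0.312641) = 18.2184 degrees

18.2184


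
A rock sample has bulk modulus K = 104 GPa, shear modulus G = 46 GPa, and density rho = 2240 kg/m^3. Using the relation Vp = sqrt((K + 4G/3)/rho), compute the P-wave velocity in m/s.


First compute the effective modulus:
K + 4G/3 = 104e9 + 4*46e9/3 = 165333333333.33 Pa
Then divide by density:
165333333333.33 / 2240 = 73809523.8095 Pa/(kg/m^3)
Take the square root:
Vp = sqrt(73809523.8095) = 8591.25 m/s

8591.25


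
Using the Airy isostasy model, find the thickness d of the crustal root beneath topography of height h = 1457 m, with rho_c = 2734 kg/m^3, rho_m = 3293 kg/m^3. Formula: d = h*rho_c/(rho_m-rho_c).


rho_m - rho_c = 3293 - 2734 = 559
d = 1457 * 2734 / 559
= 3983438 / 559
= 7126.01 m

7126.01


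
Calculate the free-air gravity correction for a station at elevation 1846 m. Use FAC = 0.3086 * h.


FAC = 0.3086 * h
= 0.3086 * 1846
= 569.6756 mGal

569.6756


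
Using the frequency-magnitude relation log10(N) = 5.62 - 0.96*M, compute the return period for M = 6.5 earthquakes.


log10(N) = 5.62 - 0.96*6.5 = -0.62
N = 10^-0.62 = 0.239883
T = 1/N = 1/0.239883 = 4.1687 years

4.1687


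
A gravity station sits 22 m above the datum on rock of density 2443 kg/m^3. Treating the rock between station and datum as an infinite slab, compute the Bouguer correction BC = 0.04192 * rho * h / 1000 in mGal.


BC = 0.04192 * rho * h / 1000
= 0.04192 * 2443 * 22 / 1000
= 2.253 mGal

2.253


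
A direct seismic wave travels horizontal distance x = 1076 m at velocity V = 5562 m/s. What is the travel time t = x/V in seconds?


t = x / V
= 1076 / 5562
= 0.1935 s

0.1935


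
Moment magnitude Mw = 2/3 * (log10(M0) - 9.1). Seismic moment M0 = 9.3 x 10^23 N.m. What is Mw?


log10(M0) = log10(9.3 x 10^23) = 23.9685
Mw = 2/3 * (23.9685 - 9.1)
= 2/3 * 14.8685
= 9.91

9.91


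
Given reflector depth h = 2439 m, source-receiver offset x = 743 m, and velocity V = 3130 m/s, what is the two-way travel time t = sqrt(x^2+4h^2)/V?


x^2 + 4h^2 = 743^2 + 4*2439^2 = 552049 + 23794884 = 24346933
sqrt(24346933) = 4934.2611
t = 4934.2611 / 3130 = 1.5764 s

1.5764


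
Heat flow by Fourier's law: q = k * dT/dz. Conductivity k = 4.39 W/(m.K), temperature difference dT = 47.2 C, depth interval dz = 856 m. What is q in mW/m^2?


q = k * dT / dz * 1000
= 4.39 * 47.2 / 856 * 1000
= 0.242065 * 1000
= 242.0654 mW/m^2

242.0654


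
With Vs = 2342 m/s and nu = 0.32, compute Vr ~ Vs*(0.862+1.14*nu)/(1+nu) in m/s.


Numerator factor = 0.862 + 1.14*0.32 = 1.2268
Denominator = 1 + 0.32 = 1.32
Vr = 2342 * 1.2268 / 1.32 = 2176.64 m/s

2176.64


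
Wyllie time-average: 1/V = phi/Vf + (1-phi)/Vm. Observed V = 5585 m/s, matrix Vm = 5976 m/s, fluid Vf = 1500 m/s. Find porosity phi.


1/V - 1/Vm = 1/5585 - 1/5976 = 1.172e-05
1/Vf - 1/Vm = 1/1500 - 1/5976 = 0.00049933
phi = 1.172e-05 / 0.00049933 = 0.0235

0.0235


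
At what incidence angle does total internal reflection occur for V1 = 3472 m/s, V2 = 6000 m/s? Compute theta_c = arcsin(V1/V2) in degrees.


V1/V2 = 3472/6000 = 0.578667
theta_c = arcsin(0.578667) = 35.3568 degrees

35.3568


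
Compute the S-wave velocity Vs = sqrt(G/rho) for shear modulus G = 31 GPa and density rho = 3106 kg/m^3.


Convert G to Pa: G = 31e9 Pa
Compute G/rho = 31e9 / 3106 = 9980682.5499
Vs = sqrt(9980682.5499) = 3159.22 m/s

3159.22


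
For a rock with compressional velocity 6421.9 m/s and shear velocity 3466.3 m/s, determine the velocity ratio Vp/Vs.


Vp/Vs = 6421.9 / 3466.3
= 1.8527

1.8527


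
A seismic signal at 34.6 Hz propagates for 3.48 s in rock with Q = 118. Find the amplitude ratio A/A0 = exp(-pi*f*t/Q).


pi*f*t/Q = pi*34.6*3.48/118 = 3.205702
A/A0 = exp(-3.205702) = 0.04053

0.04053


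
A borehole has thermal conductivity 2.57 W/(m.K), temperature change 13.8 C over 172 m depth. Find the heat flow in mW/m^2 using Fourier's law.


q = k * dT / dz * 1000
= 2.57 * 13.8 / 172 * 1000
= 0.206198 * 1000
= 206.1977 mW/m^2

206.1977


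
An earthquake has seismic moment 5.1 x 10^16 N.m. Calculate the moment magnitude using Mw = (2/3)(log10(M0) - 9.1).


log10(M0) = log10(5.1 x 10^16) = 16.7076
Mw = 2/3 * (16.7076 - 9.1)
= 2/3 * 7.6076
= 5.07

5.07


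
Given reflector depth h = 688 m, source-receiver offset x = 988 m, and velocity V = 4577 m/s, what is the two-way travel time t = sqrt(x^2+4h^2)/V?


x^2 + 4h^2 = 988^2 + 4*688^2 = 976144 + 1893376 = 2869520
sqrt(2869520) = 1693.9658
t = 1693.9658 / 4577 = 0.3701 s

0.3701


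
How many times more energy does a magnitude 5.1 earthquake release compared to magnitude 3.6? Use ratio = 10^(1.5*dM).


M2 - M1 = 5.1 - 3.6 = 1.5
1.5 * 1.5 = 2.25
ratio = 10^2.25 = 177.83

177.83


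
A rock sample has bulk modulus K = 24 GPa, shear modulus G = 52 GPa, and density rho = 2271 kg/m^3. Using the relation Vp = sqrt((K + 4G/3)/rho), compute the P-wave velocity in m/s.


First compute the effective modulus:
K + 4G/3 = 24e9 + 4*52e9/3 = 93333333333.33 Pa
Then divide by density:
93333333333.33 / 2271 = 41097901.0715 Pa/(kg/m^3)
Take the square root:
Vp = sqrt(41097901.0715) = 6410.76 m/s

6410.76


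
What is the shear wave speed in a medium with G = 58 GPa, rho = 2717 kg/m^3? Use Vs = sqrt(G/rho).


Convert G to Pa: G = 58e9 Pa
Compute G/rho = 58e9 / 2717 = 21347073.9787
Vs = sqrt(21347073.9787) = 4620.29 m/s

4620.29


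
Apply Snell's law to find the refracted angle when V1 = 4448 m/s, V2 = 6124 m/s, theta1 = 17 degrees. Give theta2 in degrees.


sin(theta1) = sin(17 deg) = 0.292372
sin(theta2) = V2/V1 * sin(theta1) = 6124/4448 * 0.292372 = 0.402537
theta2 = arcsin(0.402537) = 23.7369 degrees

23.7369


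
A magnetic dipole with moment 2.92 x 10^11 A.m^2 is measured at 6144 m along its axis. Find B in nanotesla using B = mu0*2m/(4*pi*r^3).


m = 2.92 x 10^11 = 292000000000 A.m^2
2m = 584000000000 A.m^2
r^3 = 6144^3 = 231928233984
B = (4pi*10^-7) * 584000000000 / (4*pi * 231928233984) * 1e9
= 733876.043879 / 2914496144176.76 * 1e9
= 251.802 nT

251.802


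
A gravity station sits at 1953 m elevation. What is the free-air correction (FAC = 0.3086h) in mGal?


FAC = 0.3086 * h
= 0.3086 * 1953
= 602.6958 mGal

602.6958


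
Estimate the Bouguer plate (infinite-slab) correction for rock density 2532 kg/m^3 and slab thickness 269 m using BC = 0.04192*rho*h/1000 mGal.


BC = 0.04192 * rho * h / 1000
= 0.04192 * 2532 * 269 / 1000
= 28.552 mGal

28.552


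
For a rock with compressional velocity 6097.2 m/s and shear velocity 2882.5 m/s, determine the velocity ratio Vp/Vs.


Vp/Vs = 6097.2 / 2882.5
= 2.1152

2.1152
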